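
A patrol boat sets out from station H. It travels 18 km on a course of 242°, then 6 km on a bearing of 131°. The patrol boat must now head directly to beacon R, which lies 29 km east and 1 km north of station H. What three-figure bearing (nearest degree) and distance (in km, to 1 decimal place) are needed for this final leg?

072°, 42.5 km

Leg 1 (242°, 18 km): east 18 sin 242° = -15.89, north 18 cos 242° = -8.45
Leg 2 (131°, 6 km): east 6 sin 131° = 4.53, north 6 cos 131° = -3.94
Current position: (-11.36, -12.39). Target: (29, 1). Remaining: Δeast = 40.36, Δnorth = 13.39.
Bearing = atan2(40.36, 13.39) mod 360° = 71.65°; distance = √((40.36)² + (13.39)²) = 42.527 km.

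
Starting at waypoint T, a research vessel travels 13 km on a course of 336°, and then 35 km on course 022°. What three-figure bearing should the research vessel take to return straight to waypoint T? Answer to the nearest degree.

Leg 1 (336°, 13 km): east 13 sin 336° = -5.29, north 13 cos 336° = 11.88
Leg 2 (022°, 35 km): east 35 sin 22° = 13.11, north 35 cos 22° = 32.45
Net displacement: 7.82 east, 44.33 north. Direction back to start is (-7.82, -44.33): bearing = atan2(-7.82, -44.33) mod 360° = 190.01° ≈ 190°.

190°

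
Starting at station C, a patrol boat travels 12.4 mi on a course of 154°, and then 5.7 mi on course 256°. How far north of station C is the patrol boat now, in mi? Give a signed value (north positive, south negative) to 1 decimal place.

Leg 1 (154°, 12.4 mi): east 12.4 sin 154° = 5.44, north 12.4 cos 154° = -11.15
Leg 2 (256°, 5.7 mi): east 5.7 sin 256° = -5.53, north 5.7 cos 256° = -1.38
Net north component: -12.52 mi.

-12.5 mi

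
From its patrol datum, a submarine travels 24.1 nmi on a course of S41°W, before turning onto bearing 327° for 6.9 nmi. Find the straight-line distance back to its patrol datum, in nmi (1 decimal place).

Leg 1 (S41°W, 24.1 nmi): east 24.1 sin 221° = -15.81, north 24.1 cos 221° = -18.19
Leg 2 (327°, 6.9 nmi): east 6.9 sin 327° = -3.76, north 6.9 cos 327° = 5.79
Net: -19.57 east, -12.40 north. Distance = √((-19.57)² + (-12.40)²) = 23.168 nmi.

23.2 nmi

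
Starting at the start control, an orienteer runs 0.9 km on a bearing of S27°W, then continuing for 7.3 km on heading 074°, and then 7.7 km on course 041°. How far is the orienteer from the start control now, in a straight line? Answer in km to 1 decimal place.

Leg 1 (S27°W, 0.9 km): east 0.9 sin 207° = -0.41, north 0.9 cos 207° = -0.80
Leg 2 (074°, 7.3 km): east 7.3 sin 74° = 7.02, north 7.3 cos 74° = 2.01
Leg 3 (041°, 7.7 km): east 7.7 sin 41° = 5.05, north 7.7 cos 41° = 5.81
Net: 11.66 east, 7.02 north. Distance = √((11.66)² + (7.02)²) = 13.611 km.

13.6 km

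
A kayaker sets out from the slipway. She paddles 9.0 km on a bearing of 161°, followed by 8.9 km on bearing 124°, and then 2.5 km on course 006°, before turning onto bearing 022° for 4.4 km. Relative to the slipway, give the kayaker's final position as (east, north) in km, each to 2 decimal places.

Leg 1 (161°, 9.0 km): east 9.0 sin 161° = 2.93, north 9.0 cos 161° = -8.51
Leg 2 (124°, 8.9 km): east 8.9 sin 124° = 7.38, north 8.9 cos 124° = -4.98
Leg 3 (006°, 2.5 km): east 2.5 sin 6° = 0.26, north 2.5 cos 6° = 2.49
Leg 4 (022°, 4.4 km): east 4.4 sin 22° = 1.65, north 4.4 cos 22° = 4.08
Summing: 12.22 km east, -6.92 km north → (12.22, -6.92).

(12.22, -6.92)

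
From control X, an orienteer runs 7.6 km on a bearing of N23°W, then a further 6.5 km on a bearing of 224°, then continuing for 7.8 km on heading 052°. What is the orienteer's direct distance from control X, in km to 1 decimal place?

7.2 km

Leg 1 (N23°W, 7.6 km): east 7.6 sin 337° = -2.97, north 7.6 cos 337° = 7.00
Leg 2 (224°, 6.5 km): east 6.5 sin 224° = -4.52, north 6.5 cos 224° = -4.68
Leg 3 (052°, 7.8 km): east 7.8 sin 52° = 6.15, north 7.8 cos 52° = 4.80
Net: -1.34 east, 7.12 north. Distance = √((-1.34)² + (7.12)²) = 7.247 km.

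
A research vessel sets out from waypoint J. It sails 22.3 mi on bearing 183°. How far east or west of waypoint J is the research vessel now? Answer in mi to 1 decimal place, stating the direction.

1.2 mi west

Leg 1 (183°, 22.3 mi): east 22.3 sin 183° = -1.17, north 22.3 cos 183° = -22.27
Net east component: -1.17 mi.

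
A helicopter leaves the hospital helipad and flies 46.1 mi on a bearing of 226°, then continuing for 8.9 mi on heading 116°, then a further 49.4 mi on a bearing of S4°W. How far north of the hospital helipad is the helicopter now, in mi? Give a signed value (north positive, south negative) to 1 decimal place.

Leg 1 (226°, 46.1 mi): east 46.1 sin 226° = -33.16, north 46.1 cos 226° = -32.02
Leg 2 (116°, 8.9 mi): east 8.9 sin 116° = 8.00, north 8.9 cos 116° = -3.90
Leg 3 (S4°W, 49.4 mi): east 49.4 sin 184° = -3.45, north 49.4 cos 184° = -49.28
Net north component: -85.20 mi.

-85.2 mi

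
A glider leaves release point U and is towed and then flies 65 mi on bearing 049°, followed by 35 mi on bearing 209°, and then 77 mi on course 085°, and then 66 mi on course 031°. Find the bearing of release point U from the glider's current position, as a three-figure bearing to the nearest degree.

242°

Leg 1 (049°, 65 mi): east 65 sin 49° = 49.06, north 65 cos 49° = 42.64
Leg 2 (209°, 35 mi): east 35 sin 209° = -16.97, north 35 cos 209° = -30.61
Leg 3 (085°, 77 mi): east 77 sin 85° = 76.71, north 77 cos 85° = 6.71
Leg 4 (031°, 66 mi): east 66 sin 31° = 33.99, north 66 cos 31° = 56.57
Net displacement: 142.79 east, 75.32 north. Direction back to start is (-142.79, -75.32): bearing = atan2(-142.79, -75.32) mod 360° = 242.19° ≈ 242°.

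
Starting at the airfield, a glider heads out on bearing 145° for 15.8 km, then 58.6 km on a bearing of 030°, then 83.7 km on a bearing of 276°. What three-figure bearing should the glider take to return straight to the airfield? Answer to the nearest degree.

Leg 1 (145°, 15.8 km): east 15.8 sin 145° = 9.06, north 15.8 cos 145° = -12.94
Leg 2 (030°, 58.6 km): east 58.6 sin 30° = 29.30, north 58.6 cos 30° = 50.75
Leg 3 (276°, 83.7 km): east 83.7 sin 276° = -83.24, north 83.7 cos 276° = 8.75
Net displacement: -44.88 east, 46.56 north. Direction back to start is (44.88, -46.56): bearing = atan2(44.88, -46.56) mod 360° = 136.05° ≈ 136°.

136°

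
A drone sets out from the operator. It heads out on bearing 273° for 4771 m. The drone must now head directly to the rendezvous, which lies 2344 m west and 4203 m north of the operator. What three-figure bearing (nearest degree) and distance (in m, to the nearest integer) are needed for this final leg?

031°, 4635 m

Leg 1 (273°, 4771 m): east 4771 sin 273° = -4764.46, north 4771 cos 273° = 249.69
Current position: (-4764.46, 249.69). Target: (-2344, 4203). Remaining: Δeast = 2420.46, Δnorth = 3953.31.
Bearing = atan2(2420.46, 3953.31) mod 360° = 31.48°; distance = √((2420.46)² + (3953.31)²) = 4635.435 m.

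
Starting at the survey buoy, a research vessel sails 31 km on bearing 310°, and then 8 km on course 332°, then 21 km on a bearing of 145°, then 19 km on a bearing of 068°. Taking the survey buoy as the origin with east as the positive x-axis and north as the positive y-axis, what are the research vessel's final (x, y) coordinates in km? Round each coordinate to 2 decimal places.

(2.16, 16.91)

Leg 1 (310°, 31 km): east 31 sin 310° = -23.75, north 31 cos 310° = 19.93
Leg 2 (332°, 8 km): east 8 sin 332° = -3.76, north 8 cos 332° = 7.06
Leg 3 (145°, 21 km): east 21 sin 145° = 12.05, north 21 cos 145° = -17.20
Leg 4 (068°, 19 km): east 19 sin 68° = 17.62, north 19 cos 68° = 7.12
Summing: 2.16 km east, 16.91 km north → (2.16, 16.91).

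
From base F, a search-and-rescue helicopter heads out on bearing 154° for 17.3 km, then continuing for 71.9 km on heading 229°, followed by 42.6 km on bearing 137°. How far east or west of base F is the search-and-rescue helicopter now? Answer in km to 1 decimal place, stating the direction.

17.6 km west

Leg 1 (154°, 17.3 km): east 17.3 sin 154° = 7.58, north 17.3 cos 154° = -15.55
Leg 2 (229°, 71.9 km): east 71.9 sin 229° = -54.26, north 71.9 cos 229° = -47.17
Leg 3 (137°, 42.6 km): east 42.6 sin 137° = 29.05, north 42.6 cos 137° = -31.16
Net east component: -17.63 km.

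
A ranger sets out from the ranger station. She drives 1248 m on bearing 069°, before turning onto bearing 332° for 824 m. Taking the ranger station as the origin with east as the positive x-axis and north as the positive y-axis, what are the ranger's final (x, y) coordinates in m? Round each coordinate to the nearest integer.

(778, 1175)

Leg 1 (069°, 1248 m): east 1248 sin 69° = 1165.11, north 1248 cos 69° = 447.24
Leg 2 (332°, 824 m): east 824 sin 332° = -386.84, north 824 cos 332° = 727.55
Summing: 778.26 m east, 1174.79 m north → (778, 1175).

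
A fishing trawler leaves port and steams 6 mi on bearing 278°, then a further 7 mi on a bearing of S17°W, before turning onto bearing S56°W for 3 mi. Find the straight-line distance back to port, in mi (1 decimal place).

12.9 mi

Leg 1 (278°, 6 mi): east 6 sin 278° = -5.94, north 6 cos 278° = 0.84
Leg 2 (S17°W, 7 mi): east 7 sin 197° = -2.05, north 7 cos 197° = -6.69
Leg 3 (S56°W, 3 mi): east 3 sin 236° = -2.49, north 3 cos 236° = -1.68
Net: -10.48 east, -7.54 north. Distance = √((-10.48)² + (-7.54)²) = 12.905 mi.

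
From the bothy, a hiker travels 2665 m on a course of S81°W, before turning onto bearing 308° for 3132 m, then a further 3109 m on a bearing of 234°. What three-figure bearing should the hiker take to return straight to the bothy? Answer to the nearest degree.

088°

Leg 1 (S81°W, 2665 m): east 2665 sin 261° = -2632.19, north 2665 cos 261° = -416.90
Leg 2 (308°, 3132 m): east 3132 sin 308° = -2468.05, north 3132 cos 308° = 1928.25
Leg 3 (234°, 3109 m): east 3109 sin 234° = -2515.23, north 3109 cos 234° = -1827.42
Net displacement: -7615.47 east, -316.07 north. Direction back to start is (7615.47, 316.07): bearing = atan2(7615.47, 316.07) mod 360° = 87.62° ≈ 088°.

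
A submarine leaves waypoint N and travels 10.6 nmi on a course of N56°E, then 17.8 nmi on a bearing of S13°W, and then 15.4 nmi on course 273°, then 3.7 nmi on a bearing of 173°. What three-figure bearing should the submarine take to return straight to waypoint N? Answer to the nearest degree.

Leg 1 (N56°E, 10.6 nmi): east 10.6 sin 56° = 8.79, north 10.6 cos 56° = 5.93
Leg 2 (S13°W, 17.8 nmi): east 17.8 sin 193° = -4.00, north 17.8 cos 193° = -17.34
Leg 3 (273°, 15.4 nmi): east 15.4 sin 273° = -15.38, north 15.4 cos 273° = 0.81
Leg 4 (173°, 3.7 nmi): east 3.7 sin 173° = 0.45, north 3.7 cos 173° = -3.67
Net displacement: -10.14 east, -14.28 north. Direction back to start is (10.14, 14.28): bearing = atan2(10.14, 14.28) mod 360° = 35.38° ≈ 035°.

035°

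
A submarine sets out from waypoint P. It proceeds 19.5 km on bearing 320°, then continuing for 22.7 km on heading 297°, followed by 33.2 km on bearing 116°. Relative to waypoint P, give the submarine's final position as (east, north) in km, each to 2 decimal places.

(-2.92, 10.69)

Leg 1 (320°, 19.5 km): east 19.5 sin 320° = -12.53, north 19.5 cos 320° = 14.94
Leg 2 (297°, 22.7 km): east 22.7 sin 297° = -20.23, north 22.7 cos 297° = 10.31
Leg 3 (116°, 33.2 km): east 33.2 sin 116° = 29.84, north 33.2 cos 116° = -14.55
Summing: -2.92 km east, 10.69 km north → (-2.92, 10.69).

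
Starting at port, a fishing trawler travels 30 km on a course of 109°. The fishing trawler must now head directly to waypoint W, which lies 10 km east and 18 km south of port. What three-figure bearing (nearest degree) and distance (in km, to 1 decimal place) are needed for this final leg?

246°, 20.1 km

Leg 1 (109°, 30 km): east 30 sin 109° = 28.37, north 30 cos 109° = -9.77
Current position: (28.37, -9.77). Target: (10, -18). Remaining: Δeast = -18.37, Δnorth = -8.23.
Bearing = atan2(-18.37, -8.23) mod 360° = 245.85°; distance = √((-18.37)² + (-8.23)²) = 20.126 km.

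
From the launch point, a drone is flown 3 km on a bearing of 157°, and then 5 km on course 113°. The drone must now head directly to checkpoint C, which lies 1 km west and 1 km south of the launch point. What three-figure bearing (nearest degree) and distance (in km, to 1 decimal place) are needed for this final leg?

299°, 7.7 km

Leg 1 (157°, 3 km): east 3 sin 157° = 1.17, north 3 cos 157° = -2.76
Leg 2 (113°, 5 km): east 5 sin 113° = 4.60, north 5 cos 113° = -1.95
Current position: (5.77, -4.72). Target: (-1, -1). Remaining: Δeast = -6.77, Δnorth = 3.72.
Bearing = atan2(-6.77, 3.72) mod 360° = 298.74°; distance = √((-6.77)² + (3.72)²) = 7.727 km.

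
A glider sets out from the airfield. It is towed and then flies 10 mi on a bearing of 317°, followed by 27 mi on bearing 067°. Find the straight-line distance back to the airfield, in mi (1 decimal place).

Leg 1 (317°, 10 mi): east 10 sin 317° = -6.82, north 10 cos 317° = 7.31
Leg 2 (067°, 27 mi): east 27 sin 67° = 24.85, north 27 cos 67° = 10.55
Net: 18.03 east, 17.86 north. Distance = √((18.03)² + (17.86)²) = 25.383 mi.

25.4 mi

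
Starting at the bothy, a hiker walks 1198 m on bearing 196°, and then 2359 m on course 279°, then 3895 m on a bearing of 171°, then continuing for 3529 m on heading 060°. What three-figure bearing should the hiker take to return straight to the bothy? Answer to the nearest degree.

Leg 1 (196°, 1198 m): east 1198 sin 196° = -330.21, north 1198 cos 196° = -1151.59
Leg 2 (279°, 2359 m): east 2359 sin 279° = -2329.96, north 2359 cos 279° = 369.03
Leg 3 (171°, 3895 m): east 3895 sin 171° = 609.31, north 3895 cos 171° = -3847.05
Leg 4 (060°, 3529 m): east 3529 sin 60° = 3056.20, north 3529 cos 60° = 1764.50
Net displacement: 1005.35 east, -2865.11 north. Direction back to start is (-1005.35, 2865.11): bearing = atan2(-1005.35, 2865.11) mod 360° = 340.66° ≈ 341°.

341°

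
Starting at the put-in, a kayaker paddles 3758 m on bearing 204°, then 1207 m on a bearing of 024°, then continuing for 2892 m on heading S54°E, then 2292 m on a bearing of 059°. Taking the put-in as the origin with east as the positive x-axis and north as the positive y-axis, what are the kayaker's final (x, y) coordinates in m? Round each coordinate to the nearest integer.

Leg 1 (204°, 3758 m): east 3758 sin 204° = -1528.52, north 3758 cos 204° = -3433.10
Leg 2 (024°, 1207 m): east 1207 sin 24° = 490.93, north 1207 cos 24° = 1102.65
Leg 3 (S54°E, 2892 m): east 2892 sin 126° = 2339.68, north 2892 cos 126° = -1699.87
Leg 4 (059°, 2292 m): east 2292 sin 59° = 1964.63, north 2292 cos 59° = 1180.47
Summing: 3266.72 m east, -2849.86 m north → (3267, -2850).

(3267, -2850)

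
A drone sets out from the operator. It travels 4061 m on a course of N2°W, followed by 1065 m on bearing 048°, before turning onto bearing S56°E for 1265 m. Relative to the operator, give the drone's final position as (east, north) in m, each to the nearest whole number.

(1698, 4064)

Leg 1 (N2°W, 4061 m): east 4061 sin 358° = -141.73, north 4061 cos 358° = 4058.53
Leg 2 (048°, 1065 m): east 1065 sin 48° = 791.45, north 1065 cos 48° = 712.62
Leg 3 (S56°E, 1265 m): east 1265 sin 124° = 1048.73, north 1265 cos 124° = -707.38
Summing: 1698.45 m east, 4063.77 m north → (1698, 4064).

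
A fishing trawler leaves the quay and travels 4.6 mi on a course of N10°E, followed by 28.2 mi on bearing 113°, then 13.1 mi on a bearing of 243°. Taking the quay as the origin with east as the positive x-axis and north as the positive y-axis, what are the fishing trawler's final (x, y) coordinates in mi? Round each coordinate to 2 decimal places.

(15.08, -12.44)

Leg 1 (N10°E, 4.6 mi): east 4.6 sin 10° = 0.80, north 4.6 cos 10° = 4.53
Leg 2 (113°, 28.2 mi): east 28.2 sin 113° = 25.96, north 28.2 cos 113° = -11.02
Leg 3 (243°, 13.1 mi): east 13.1 sin 243° = -11.67, north 13.1 cos 243° = -5.95
Summing: 15.08 mi east, -12.44 mi north → (15.08, -12.44).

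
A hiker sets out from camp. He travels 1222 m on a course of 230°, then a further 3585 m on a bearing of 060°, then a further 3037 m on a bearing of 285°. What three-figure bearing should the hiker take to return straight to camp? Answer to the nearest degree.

Leg 1 (230°, 1222 m): east 1222 sin 230° = -936.11, north 1222 cos 230° = -785.49
Leg 2 (060°, 3585 m): east 3585 sin 60° = 3104.70, north 3585 cos 60° = 1792.50
Leg 3 (285°, 3037 m): east 3037 sin 285° = -2933.52, north 3037 cos 285° = 786.03
Net displacement: -764.92 east, 1793.05 north. Direction back to start is (764.92, -1793.05): bearing = atan2(764.92, -1793.05) mod 360° = 156.90° ≈ 157°.

157°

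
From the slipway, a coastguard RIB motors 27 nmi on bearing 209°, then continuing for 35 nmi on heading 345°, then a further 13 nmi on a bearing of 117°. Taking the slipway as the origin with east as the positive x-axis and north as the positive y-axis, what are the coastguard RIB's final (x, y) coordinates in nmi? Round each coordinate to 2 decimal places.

(-10.57, 4.29)

Leg 1 (209°, 27 nmi): east 27 sin 209° = -13.09, north 27 cos 209° = -23.61
Leg 2 (345°, 35 nmi): east 35 sin 345° = -9.06, north 35 cos 345° = 33.81
Leg 3 (117°, 13 nmi): east 13 sin 117° = 11.58, north 13 cos 117° = -5.90
Summing: -10.57 nmi east, 4.29 nmi north → (-10.57, 4.29).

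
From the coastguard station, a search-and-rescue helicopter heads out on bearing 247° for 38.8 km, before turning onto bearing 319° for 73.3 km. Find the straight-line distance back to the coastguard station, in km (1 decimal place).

Leg 1 (247°, 38.8 km): east 38.8 sin 247° = -35.72, north 38.8 cos 247° = -15.16
Leg 2 (319°, 73.3 km): east 73.3 sin 319° = -48.09, north 73.3 cos 319° = 55.32
Net: -83.80 east, 40.16 north. Distance = √((-83.80)² + (40.16)²) = 92.930 km.

92.9 km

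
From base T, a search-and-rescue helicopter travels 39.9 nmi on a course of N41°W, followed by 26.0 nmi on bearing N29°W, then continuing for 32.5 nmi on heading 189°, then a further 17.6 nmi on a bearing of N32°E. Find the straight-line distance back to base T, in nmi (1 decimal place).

49.7 nmi

Leg 1 (N41°W, 39.9 nmi): east 39.9 sin 319° = -26.18, north 39.9 cos 319° = 30.11
Leg 2 (N29°W, 26.0 nmi): east 26.0 sin 331° = -12.61, north 26.0 cos 331° = 22.74
Leg 3 (189°, 32.5 nmi): east 32.5 sin 189° = -5.08, north 32.5 cos 189° = -32.10
Leg 4 (N32°E, 17.6 nmi): east 17.6 sin 32° = 9.33, north 17.6 cos 32° = 14.93
Net: -34.54 east, 35.68 north. Distance = √((-34.54)² + (35.68)²) = 49.658 nmi.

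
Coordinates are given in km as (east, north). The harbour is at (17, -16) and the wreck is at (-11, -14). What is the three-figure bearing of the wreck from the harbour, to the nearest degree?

274°

Δeast = -11 − 17 = -28.00; Δnorth = -14 − -16 = 2.00.
Bearing = atan2(Δeast, Δnorth) mod 360° = 274.09° ≈ 274°.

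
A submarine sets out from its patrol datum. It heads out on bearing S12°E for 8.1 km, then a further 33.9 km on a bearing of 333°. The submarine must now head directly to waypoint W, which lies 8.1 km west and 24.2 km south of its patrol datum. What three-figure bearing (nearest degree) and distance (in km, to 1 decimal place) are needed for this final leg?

Leg 1 (S12°E, 8.1 km): east 8.1 sin 168° = 1.68, north 8.1 cos 168° = -7.92
Leg 2 (333°, 33.9 km): east 33.9 sin 333° = -15.39, north 33.9 cos 333° = 30.21
Current position: (-13.71, 22.28). Target: (-8.1, -24.2). Remaining: Δeast = 5.61, Δnorth = -46.48.
Bearing = atan2(5.61, -46.48) mod 360° = 173.12°; distance = √((5.61)² + (-46.48)²) = 46.819 km.

173°, 46.8 km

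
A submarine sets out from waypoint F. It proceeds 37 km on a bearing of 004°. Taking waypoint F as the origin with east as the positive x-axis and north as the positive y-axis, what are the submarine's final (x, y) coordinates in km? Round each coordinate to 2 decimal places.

Leg 1 (004°, 37 km): east 37 sin 4° = 2.58, north 37 cos 4° = 36.91
Summing: 2.58 km east, 36.91 km north → (2.58, 36.91).

(2.58, 36.91)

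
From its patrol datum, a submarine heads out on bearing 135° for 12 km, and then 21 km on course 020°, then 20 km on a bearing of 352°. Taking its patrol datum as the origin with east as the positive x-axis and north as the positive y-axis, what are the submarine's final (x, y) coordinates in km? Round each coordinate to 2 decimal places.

(12.88, 31.05)

Leg 1 (135°, 12 km): east 12 sin 135° = 8.49, north 12 cos 135° = -8.49
Leg 2 (020°, 21 km): east 21 sin 20° = 7.18, north 21 cos 20° = 19.73
Leg 3 (352°, 20 km): east 20 sin 352° = -2.78, north 20 cos 352° = 19.81
Summing: 12.88 km east, 31.05 km north → (12.88, 31.05).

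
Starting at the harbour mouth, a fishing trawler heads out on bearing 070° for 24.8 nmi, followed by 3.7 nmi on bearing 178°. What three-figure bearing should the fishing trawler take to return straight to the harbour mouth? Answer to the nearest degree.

Leg 1 (070°, 24.8 nmi): east 24.8 sin 70° = 23.30, north 24.8 cos 70° = 8.48
Leg 2 (178°, 3.7 nmi): east 3.7 sin 178° = 0.13, north 3.7 cos 178° = -3.70
Net displacement: 23.43 east, 4.78 north. Direction back to start is (-23.43, -4.78): bearing = atan2(-23.43, -4.78) mod 360° = 258.46° ≈ 258°.

258°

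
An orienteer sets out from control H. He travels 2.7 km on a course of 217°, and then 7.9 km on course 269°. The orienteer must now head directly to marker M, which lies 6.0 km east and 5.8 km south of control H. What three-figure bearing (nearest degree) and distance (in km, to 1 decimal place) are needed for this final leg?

103°, 15.9 km

Leg 1 (217°, 2.7 km): east 2.7 sin 217° = -1.62, north 2.7 cos 217° = -2.16
Leg 2 (269°, 7.9 km): east 7.9 sin 269° = -7.90, north 7.9 cos 269° = -0.14
Current position: (-9.52, -2.29). Target: (6.0, -5.8). Remaining: Δeast = 15.52, Δnorth = -3.51.
Bearing = atan2(15.52, -3.51) mod 360° = 102.73°; distance = √((15.52)² + (-3.51)²) = 15.915 km.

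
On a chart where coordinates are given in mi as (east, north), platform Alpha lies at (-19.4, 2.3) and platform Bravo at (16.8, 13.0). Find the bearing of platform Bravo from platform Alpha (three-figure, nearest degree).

Δeast = 16.8 − -19.4 = 36.20; Δnorth = 13.0 − 2.3 = 10.70.
Bearing = atan2(Δeast, Δnorth) mod 360° = 73.53° ≈ 074°.

074°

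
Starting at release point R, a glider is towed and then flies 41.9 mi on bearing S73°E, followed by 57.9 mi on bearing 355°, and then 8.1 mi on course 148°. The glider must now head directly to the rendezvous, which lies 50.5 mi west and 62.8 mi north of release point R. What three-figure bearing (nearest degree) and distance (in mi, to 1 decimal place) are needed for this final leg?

Leg 1 (S73°E, 41.9 mi): east 41.9 sin 107° = 40.07, north 41.9 cos 107° = -12.25
Leg 2 (355°, 57.9 mi): east 57.9 sin 355° = -5.05, north 57.9 cos 355° = 57.68
Leg 3 (148°, 8.1 mi): east 8.1 sin 148° = 4.29, north 8.1 cos 148° = -6.87
Current position: (39.32, 38.56). Target: (-50.5, 62.8). Remaining: Δeast = -89.82, Δnorth = 24.24.
Bearing = atan2(-89.82, 24.24) mod 360° = 285.10°; distance = √((-89.82)² + (24.24)²) = 93.029 mi.

285°, 93.0 mi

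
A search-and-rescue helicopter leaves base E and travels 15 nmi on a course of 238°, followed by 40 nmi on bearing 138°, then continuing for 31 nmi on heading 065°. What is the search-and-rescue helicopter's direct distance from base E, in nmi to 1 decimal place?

Leg 1 (238°, 15 nmi): east 15 sin 238° = -12.72, north 15 cos 238° = -7.95
Leg 2 (138°, 40 nmi): east 40 sin 138° = 26.77, north 40 cos 138° = -29.73
Leg 3 (065°, 31 nmi): east 31 sin 65° = 28.10, north 31 cos 65° = 13.10
Net: 42.14 east, -24.57 north. Distance = √((42.14)² + (-24.57)²) = 48.782 nmi.

48.8 nmi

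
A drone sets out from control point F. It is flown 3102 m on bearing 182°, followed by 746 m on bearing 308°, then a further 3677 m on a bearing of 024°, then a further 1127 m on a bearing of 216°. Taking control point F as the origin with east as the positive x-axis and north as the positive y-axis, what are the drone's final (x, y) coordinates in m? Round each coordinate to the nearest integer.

(137, -193)

Leg 1 (182°, 3102 m): east 3102 sin 182° = -108.26, north 3102 cos 182° = -3100.11
Leg 2 (308°, 746 m): east 746 sin 308° = -587.86, north 746 cos 308° = 459.28
Leg 3 (024°, 3677 m): east 3677 sin 24° = 1495.57, north 3677 cos 24° = 3359.11
Leg 4 (216°, 1127 m): east 1127 sin 216° = -662.43, north 1127 cos 216° = -911.76
Summing: 137.02 m east, -193.48 m north → (137, -193).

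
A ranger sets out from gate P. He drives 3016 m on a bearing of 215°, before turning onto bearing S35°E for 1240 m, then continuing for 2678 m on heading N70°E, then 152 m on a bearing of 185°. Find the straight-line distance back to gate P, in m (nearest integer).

3100 m

Leg 1 (215°, 3016 m): east 3016 sin 215° = -1729.91, north 3016 cos 215° = -2470.56
Leg 2 (S35°E, 1240 m): east 1240 sin 145° = 711.23, north 1240 cos 145° = -1015.75
Leg 3 (N70°E, 2678 m): east 2678 sin 70° = 2516.50, north 2678 cos 70° = 915.93
Leg 4 (185°, 152 m): east 152 sin 185° = -13.25, north 152 cos 185° = -151.42
Net: 1484.58 east, -2721.80 north. Distance = √((1484.58)² + (-2721.80)²) = 3100.352 m.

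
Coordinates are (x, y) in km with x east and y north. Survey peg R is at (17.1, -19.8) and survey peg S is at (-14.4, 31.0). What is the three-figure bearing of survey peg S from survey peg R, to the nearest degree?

Δeast = -14.4 − 17.1 = -31.50; Δnorth = 31.0 − -19.8 = 50.80.
Bearing = atan2(Δeast, Δnorth) mod 360° = 328.20° ≈ 328°.

328°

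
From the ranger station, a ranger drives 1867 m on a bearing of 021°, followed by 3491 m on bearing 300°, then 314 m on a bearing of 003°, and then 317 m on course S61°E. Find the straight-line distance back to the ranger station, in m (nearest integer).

Leg 1 (021°, 1867 m): east 1867 sin 21° = 669.07, north 1867 cos 21° = 1742.99
Leg 2 (300°, 3491 m): east 3491 sin 300° = -3023.29, north 3491 cos 300° = 1745.50
Leg 3 (003°, 314 m): east 314 sin 3° = 16.43, north 314 cos 3° = 313.57
Leg 4 (S61°E, 317 m): east 317 sin 119° = 277.25, north 317 cos 119° = -153.68
Net: -2060.53 east, 3648.38 north. Distance = √((-2060.53)² + (3648.38)²) = 4190.045 m.

4190 m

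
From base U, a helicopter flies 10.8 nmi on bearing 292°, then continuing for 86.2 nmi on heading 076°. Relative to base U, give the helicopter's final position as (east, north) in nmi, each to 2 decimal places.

(73.63, 24.90)

Leg 1 (292°, 10.8 nmi): east 10.8 sin 292° = -10.01, north 10.8 cos 292° = 4.05
Leg 2 (076°, 86.2 nmi): east 86.2 sin 76° = 83.64, north 86.2 cos 76° = 20.85
Summing: 73.63 nmi east, 24.90 nmi north → (73.63, 24.90).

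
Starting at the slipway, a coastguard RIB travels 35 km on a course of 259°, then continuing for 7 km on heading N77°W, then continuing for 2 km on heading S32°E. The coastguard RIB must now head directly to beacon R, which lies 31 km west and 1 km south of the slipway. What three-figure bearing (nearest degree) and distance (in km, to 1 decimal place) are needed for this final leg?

Leg 1 (259°, 35 km): east 35 sin 259° = -34.36, north 35 cos 259° = -6.68
Leg 2 (N77°W, 7 km): east 7 sin 283° = -6.82, north 7 cos 283° = 1.57
Leg 3 (S32°E, 2 km): east 2 sin 148° = 1.06, north 2 cos 148° = -1.70
Current position: (-40.12, -6.80). Target: (-31, -1). Remaining: Δeast = 9.12, Δnorth = 5.80.
Bearing = atan2(9.12, 5.80) mod 360° = 57.54°; distance = √((9.12)² + (5.80)²) = 10.806 km.

058°, 10.8 km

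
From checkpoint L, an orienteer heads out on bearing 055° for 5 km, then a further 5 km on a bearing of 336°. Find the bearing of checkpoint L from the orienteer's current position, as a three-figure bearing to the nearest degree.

Leg 1 (055°, 5 km): east 5 sin 55° = 4.10, north 5 cos 55° = 2.87
Leg 2 (336°, 5 km): east 5 sin 336° = -2.03, north 5 cos 336° = 4.57
Net displacement: 2.06 east, 7.44 north. Direction back to start is (-2.06, -7.44): bearing = atan2(-2.06, -7.44) mod 360° = 195.50° ≈ 196°.

196°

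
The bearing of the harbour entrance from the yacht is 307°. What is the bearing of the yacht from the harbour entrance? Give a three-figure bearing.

127°

Back-bearing = 307° − 180° = 127°.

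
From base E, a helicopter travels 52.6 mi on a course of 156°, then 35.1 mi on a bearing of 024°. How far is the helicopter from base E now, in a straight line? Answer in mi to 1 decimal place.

39.1 mi

Leg 1 (156°, 52.6 mi): east 52.6 sin 156° = 21.39, north 52.6 cos 156° = -48.05
Leg 2 (024°, 35.1 mi): east 35.1 sin 24° = 14.28, north 35.1 cos 24° = 32.07
Net: 35.67 east, -15.99 north. Distance = √((35.67)² + (-15.99)²) = 39.090 mi.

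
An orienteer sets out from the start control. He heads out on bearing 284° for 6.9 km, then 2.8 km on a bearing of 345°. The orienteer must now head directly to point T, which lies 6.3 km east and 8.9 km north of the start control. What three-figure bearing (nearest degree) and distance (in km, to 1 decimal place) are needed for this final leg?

Leg 1 (284°, 6.9 km): east 6.9 sin 284° = -6.70, north 6.9 cos 284° = 1.67
Leg 2 (345°, 2.8 km): east 2.8 sin 345° = -0.72, north 2.8 cos 345° = 2.70
Current position: (-7.42, 4.37). Target: (6.3, 8.9). Remaining: Δeast = 13.72, Δnorth = 4.53.
Bearing = atan2(13.72, 4.53) mod 360° = 71.74°; distance = √((13.72)² + (4.53)²) = 14.447 km.

072°, 14.4 km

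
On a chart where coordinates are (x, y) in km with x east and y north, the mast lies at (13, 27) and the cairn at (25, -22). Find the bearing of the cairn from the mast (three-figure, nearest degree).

166°

Δeast = 25 − 13 = 12.00; Δnorth = -22 − 27 = -49.00.
Bearing = atan2(Δeast, Δnorth) mod 360° = 166.24° ≈ 166°.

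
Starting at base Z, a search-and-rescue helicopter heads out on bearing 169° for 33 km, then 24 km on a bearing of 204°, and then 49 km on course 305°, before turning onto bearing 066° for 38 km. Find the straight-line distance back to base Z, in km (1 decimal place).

Leg 1 (169°, 33 km): east 33 sin 169° = 6.30, north 33 cos 169° = -32.39
Leg 2 (204°, 24 km): east 24 sin 204° = -9.76, north 24 cos 204° = -21.93
Leg 3 (305°, 49 km): east 49 sin 305° = -40.14, north 49 cos 305° = 28.11
Leg 4 (066°, 38 km): east 38 sin 66° = 34.71, north 38 cos 66° = 15.46
Net: -8.89 east, -10.76 north. Distance = √((-8.89)² + (-10.76)²) = 13.955 km.

14.0 km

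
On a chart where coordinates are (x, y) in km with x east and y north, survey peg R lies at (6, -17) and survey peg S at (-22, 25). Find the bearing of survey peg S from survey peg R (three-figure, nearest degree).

Δeast = -22 − 6 = -28.00; Δnorth = 25 − -17 = 42.00.
Bearing = atan2(Δeast, Δnorth) mod 360° = 326.31° ≈ 326°.

326°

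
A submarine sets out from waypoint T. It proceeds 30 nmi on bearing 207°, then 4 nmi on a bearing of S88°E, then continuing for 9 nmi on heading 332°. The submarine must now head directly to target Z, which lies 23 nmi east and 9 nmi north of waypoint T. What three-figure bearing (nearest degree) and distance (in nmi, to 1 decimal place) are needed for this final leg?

Leg 1 (207°, 30 nmi): east 30 sin 207° = -13.62, north 30 cos 207° = -26.73
Leg 2 (S88°E, 4 nmi): east 4 sin 92° = 4.00, north 4 cos 92° = -0.14
Leg 3 (332°, 9 nmi): east 9 sin 332° = -4.23, north 9 cos 332° = 7.95
Current position: (-13.85, -18.92). Target: (23, 9). Remaining: Δeast = 36.85, Δnorth = 27.92.
Bearing = atan2(36.85, 27.92) mod 360° = 52.84°; distance = √((36.85)² + (27.92)²) = 46.232 nmi.

053°, 46.2 nmi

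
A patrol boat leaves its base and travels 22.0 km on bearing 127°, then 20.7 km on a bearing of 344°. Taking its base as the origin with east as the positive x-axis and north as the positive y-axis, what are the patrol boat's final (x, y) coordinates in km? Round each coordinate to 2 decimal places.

(11.86, 6.66)

Leg 1 (127°, 22.0 km): east 22.0 sin 127° = 17.57, north 22.0 cos 127° = -13.24
Leg 2 (344°, 20.7 km): east 20.7 sin 344° = -5.71, north 20.7 cos 344° = 19.90
Summing: 11.86 km east, 6.66 km north → (11.86, 6.66).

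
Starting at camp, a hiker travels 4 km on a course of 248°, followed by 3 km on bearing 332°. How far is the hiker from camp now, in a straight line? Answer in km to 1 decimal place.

Leg 1 (248°, 4 km): east 4 sin 248° = -3.71, north 4 cos 248° = -1.50
Leg 2 (332°, 3 km): east 3 sin 332° = -1.41, north 3 cos 332° = 2.65
Net: -5.12 east, 1.15 north. Distance = √((-5.12)² + (1.15)²) = 5.245 km.

5.2 km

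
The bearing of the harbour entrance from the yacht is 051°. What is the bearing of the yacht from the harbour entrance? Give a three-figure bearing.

Back-bearing = 051° + 180° = 231°.

231°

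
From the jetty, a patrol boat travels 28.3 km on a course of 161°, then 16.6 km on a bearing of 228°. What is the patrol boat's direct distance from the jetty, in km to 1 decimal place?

38.0 km

Leg 1 (161°, 28.3 km): east 28.3 sin 161° = 9.21, north 28.3 cos 161° = -26.76
Leg 2 (228°, 16.6 km): east 16.6 sin 228° = -12.34, north 16.6 cos 228° = -11.11
Net: -3.12 east, -37.87 north. Distance = √((-3.12)² + (-37.87)²) = 37.994 km.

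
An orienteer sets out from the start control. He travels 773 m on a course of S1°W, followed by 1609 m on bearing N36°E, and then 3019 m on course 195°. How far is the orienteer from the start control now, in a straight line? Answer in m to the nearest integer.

2392 m

Leg 1 (S1°W, 773 m): east 773 sin 181° = -13.49, north 773 cos 181° = -772.88
Leg 2 (N36°E, 1609 m): east 1609 sin 36° = 945.75, north 1609 cos 36° = 1301.71
Leg 3 (195°, 3019 m): east 3019 sin 195° = -781.37, north 3019 cos 195° = -2916.13
Net: 150.88 east, -2387.30 north. Distance = √((150.88)² + (-2387.30)²) = 2392.067 m.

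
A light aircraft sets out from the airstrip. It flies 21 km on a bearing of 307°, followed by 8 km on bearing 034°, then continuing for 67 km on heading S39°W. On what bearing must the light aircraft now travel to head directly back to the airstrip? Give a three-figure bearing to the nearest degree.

Leg 1 (307°, 21 km): east 21 sin 307° = -16.77, north 21 cos 307° = 12.64
Leg 2 (034°, 8 km): east 8 sin 34° = 4.47, north 8 cos 34° = 6.63
Leg 3 (S39°W, 67 km): east 67 sin 219° = -42.16, north 67 cos 219° = -52.07
Net displacement: -54.46 east, -32.80 north. Direction back to start is (54.46, 32.80): bearing = atan2(54.46, 32.80) mod 360° = 58.94° ≈ 059°.

059°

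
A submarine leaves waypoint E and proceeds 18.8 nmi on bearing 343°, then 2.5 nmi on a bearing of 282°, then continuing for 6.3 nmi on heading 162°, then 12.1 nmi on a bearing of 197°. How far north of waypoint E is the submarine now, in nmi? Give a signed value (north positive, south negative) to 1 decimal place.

Leg 1 (343°, 18.8 nmi): east 18.8 sin 343° = -5.50, north 18.8 cos 343° = 17.98
Leg 2 (282°, 2.5 nmi): east 2.5 sin 282° = -2.45, north 2.5 cos 282° = 0.52
Leg 3 (162°, 6.3 nmi): east 6.3 sin 162° = 1.95, north 6.3 cos 162° = -5.99
Leg 4 (197°, 12.1 nmi): east 12.1 sin 197° = -3.54, north 12.1 cos 197° = -11.57
Net north component: 0.94 nmi.

0.9 nmi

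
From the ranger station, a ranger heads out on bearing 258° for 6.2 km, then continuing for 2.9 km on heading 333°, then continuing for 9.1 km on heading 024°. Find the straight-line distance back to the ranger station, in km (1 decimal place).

Leg 1 (258°, 6.2 km): east 6.2 sin 258° = -6.06, north 6.2 cos 258° = -1.29
Leg 2 (333°, 2.9 km): east 2.9 sin 333° = -1.32, north 2.9 cos 333° = 2.58
Leg 3 (024°, 9.1 km): east 9.1 sin 24° = 3.70, north 9.1 cos 24° = 8.31
Net: -3.68 east, 9.61 north. Distance = √((-3.68)² + (9.61)²) = 10.289 km.

10.3 km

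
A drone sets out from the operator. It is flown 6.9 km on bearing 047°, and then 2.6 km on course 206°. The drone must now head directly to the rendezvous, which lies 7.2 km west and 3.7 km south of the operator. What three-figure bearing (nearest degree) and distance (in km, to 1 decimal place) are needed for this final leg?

Leg 1 (047°, 6.9 km): east 6.9 sin 47° = 5.05, north 6.9 cos 47° = 4.71
Leg 2 (206°, 2.6 km): east 2.6 sin 206° = -1.14, north 2.6 cos 206° = -2.34
Current position: (3.91, 2.37). Target: (-7.2, -3.7). Remaining: Δeast = -11.11, Δnorth = -6.07.
Bearing = atan2(-11.11, -6.07) mod 360° = 241.35°; distance = √((-11.11)² + (-6.07)²) = 12.657 km.

241°, 12.7 km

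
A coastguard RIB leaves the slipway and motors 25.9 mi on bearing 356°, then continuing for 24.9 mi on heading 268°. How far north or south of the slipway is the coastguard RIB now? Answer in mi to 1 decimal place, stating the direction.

25.0 mi north

Leg 1 (356°, 25.9 mi): east 25.9 sin 356° = -1.81, north 25.9 cos 356° = 25.84
Leg 2 (268°, 24.9 mi): east 24.9 sin 268° = -24.88, north 24.9 cos 268° = -0.87
Net north component: 24.97 mi.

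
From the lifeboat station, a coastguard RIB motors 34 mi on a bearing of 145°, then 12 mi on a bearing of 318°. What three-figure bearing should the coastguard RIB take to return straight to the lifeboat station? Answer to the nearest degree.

Leg 1 (145°, 34 mi): east 34 sin 145° = 19.50, north 34 cos 145° = -27.85
Leg 2 (318°, 12 mi): east 12 sin 318° = -8.03, north 12 cos 318° = 8.92
Net displacement: 11.47 east, -18.93 north. Direction back to start is (-11.47, 18.93): bearing = atan2(-11.47, 18.93) mod 360° = 328.79° ≈ 329°.

329°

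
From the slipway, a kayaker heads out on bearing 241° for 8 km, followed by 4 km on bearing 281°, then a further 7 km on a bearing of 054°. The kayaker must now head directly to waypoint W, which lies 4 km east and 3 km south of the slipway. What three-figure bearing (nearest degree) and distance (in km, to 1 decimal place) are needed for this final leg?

Leg 1 (241°, 8 km): east 8 sin 241° = -7.00, north 8 cos 241° = -3.88
Leg 2 (281°, 4 km): east 4 sin 281° = -3.93, north 4 cos 281° = 0.76
Leg 3 (054°, 7 km): east 7 sin 54° = 5.66, north 7 cos 54° = 4.11
Current position: (-5.26, 1.00). Target: (4, -3). Remaining: Δeast = 9.26, Δnorth = -4.00.
Bearing = atan2(9.26, -4.00) mod 360° = 113.36°; distance = √((9.26)² + (-4.00)²) = 10.087 km.

113°, 10.1 km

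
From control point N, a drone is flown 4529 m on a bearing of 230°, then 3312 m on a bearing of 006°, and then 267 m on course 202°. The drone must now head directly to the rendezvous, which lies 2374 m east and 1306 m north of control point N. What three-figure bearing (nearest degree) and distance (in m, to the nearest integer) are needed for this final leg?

078°, 5718 m

Leg 1 (230°, 4529 m): east 4529 sin 230° = -3469.42, north 4529 cos 230° = -2911.19
Leg 2 (006°, 3312 m): east 3312 sin 6° = 346.20, north 3312 cos 6° = 3293.86
Leg 3 (202°, 267 m): east 267 sin 202° = -100.02, north 267 cos 202° = -247.56
Current position: (-3223.24, 135.11). Target: (2374, 1306). Remaining: Δeast = 5597.24, Δnorth = 1170.89.
Bearing = atan2(5597.24, 1170.89) mod 360° = 78.18°; distance = √((5597.24)² + (1170.89)²) = 5718.395 m.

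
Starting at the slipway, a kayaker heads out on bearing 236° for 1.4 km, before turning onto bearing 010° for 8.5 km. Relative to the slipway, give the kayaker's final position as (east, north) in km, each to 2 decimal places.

Leg 1 (236°, 1.4 km): east 1.4 sin 236° = -1.16, north 1.4 cos 236° = -0.78
Leg 2 (010°, 8.5 km): east 8.5 sin 10° = 1.48, north 8.5 cos 10° = 8.37
Summing: 0.32 km east, 7.59 km north → (0.32, 7.59).

(0.32, 7.59)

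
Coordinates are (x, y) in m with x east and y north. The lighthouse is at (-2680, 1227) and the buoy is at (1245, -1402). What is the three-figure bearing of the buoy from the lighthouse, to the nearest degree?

124°

Δeast = 1245 − -2680 = 3925.00; Δnorth = -1402 − 1227 = -2629.00.
Bearing = atan2(Δeast, Δnorth) mod 360° = 123.81° ≈ 124°.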